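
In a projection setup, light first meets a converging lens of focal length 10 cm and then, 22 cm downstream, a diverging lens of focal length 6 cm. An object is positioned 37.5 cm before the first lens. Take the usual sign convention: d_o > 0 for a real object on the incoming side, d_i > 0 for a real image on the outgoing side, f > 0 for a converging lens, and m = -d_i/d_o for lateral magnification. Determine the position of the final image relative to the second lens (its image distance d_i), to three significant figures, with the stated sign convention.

First lens: d_i1 = 1/(1/10 - 1/37.5) = 13.636 cm.
That image sits 8.364 cm in front of the second lens, so d_o2 = 8.364 cm.
Second lens: d_i2 = 1/(1/(-6) - 1/(8.364)) = -3.494 cm.

-3.49 cm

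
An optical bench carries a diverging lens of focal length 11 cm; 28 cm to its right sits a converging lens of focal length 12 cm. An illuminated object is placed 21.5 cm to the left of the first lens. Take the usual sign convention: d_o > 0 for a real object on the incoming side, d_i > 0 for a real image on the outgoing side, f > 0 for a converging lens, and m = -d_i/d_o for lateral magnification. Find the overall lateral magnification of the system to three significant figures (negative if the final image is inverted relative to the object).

-0.174

Lens 1: 1/d_i1 = 1/f_1 - 1/d_o1 = 1/(-11) - 1/21.5 = -0.13742 cm^-1, so d_i1 = -7.277 cm.
m_1 = -(-7.277)/21.5 = 0.3385.
The intermediate image is virtual, 7.277 cm to the left of lens 1, so d_o2 = L - d_i1 = 28 - (-7.277) = 35.277 cm.
Lens 2: 1/d_i2 = 1/f_2 - 1/d_o2 = 1/12 - 1/(35.277) = 0.05499 cm^-1, so d_i2 = 18.186 cm.
m_2 = -(18.186)/(35.277) = -0.5155.
The system's lateral magnification is m_1 m_2 = (0.3385)(-0.5155) = -0.1745.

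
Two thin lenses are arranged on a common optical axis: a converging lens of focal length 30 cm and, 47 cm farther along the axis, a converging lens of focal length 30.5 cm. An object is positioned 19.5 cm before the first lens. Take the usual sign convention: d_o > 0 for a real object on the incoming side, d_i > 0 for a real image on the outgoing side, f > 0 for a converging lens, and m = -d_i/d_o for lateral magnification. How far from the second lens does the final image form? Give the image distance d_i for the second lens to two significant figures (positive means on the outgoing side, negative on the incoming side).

43 cm

Lens 1: 1/d_i1 = 1/f_1 - 1/d_o1 = 1/30 - 1/19.5 = -0.01795 cm^-1, so d_i1 = -55.714 cm.
The intermediate image is virtual, 55.714 cm to the left of lens 1, so d_o2 = L - d_i1 = 47 - (-55.714) = 102.714 cm.
Lens 2: 1/d_i2 = 1/f_2 - 1/d_o2 = 1/30.5 - 1/(102.714) = 0.02305 cm^-1, so d_i2 = 43.382 cm.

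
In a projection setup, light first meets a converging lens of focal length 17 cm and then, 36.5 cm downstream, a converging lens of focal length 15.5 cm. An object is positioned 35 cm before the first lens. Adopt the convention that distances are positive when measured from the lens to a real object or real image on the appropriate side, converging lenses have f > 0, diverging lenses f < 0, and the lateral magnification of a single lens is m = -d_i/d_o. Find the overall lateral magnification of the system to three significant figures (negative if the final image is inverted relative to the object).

-1.21

Applying the thin-lens equation to the first lens, 1/17 = 1/35 + 1/d_i1, which gives d_i1 = 33.056 cm.
Its lateral magnification is m_1 = -d_i1/d_o1 = -(33.056)/35 = -0.9444.
The intermediate image is 33.056 cm to the right of lens 1, so d_o2 = L - d_i1 = 36.5 - 33.056 = 3.444 cm.
Applying the thin-lens equation again with f_2 = 15.5 cm and d_o2 = 3.444 cm gives d_i2 = -4.429 cm.
m_2 = -(-4.429)/(3.444) = 1.2857.
The system's lateral magnification is m_1 m_2 = (-0.9444)(1.2857) = -1.2143.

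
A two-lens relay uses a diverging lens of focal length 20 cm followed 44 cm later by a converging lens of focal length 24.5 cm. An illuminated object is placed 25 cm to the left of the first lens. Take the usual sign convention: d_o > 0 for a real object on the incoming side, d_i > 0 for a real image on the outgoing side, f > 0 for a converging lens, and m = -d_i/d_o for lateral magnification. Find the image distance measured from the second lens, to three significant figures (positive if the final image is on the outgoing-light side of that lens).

44.1 cm

Applying the thin-lens equation to the first lens, 1/(-20) = 1/25 + 1/d_i1, which gives d_i1 = -11.111 cm.
With d_i1 < 0 the first image is virtual and lies on the object side; the object distance for lens 2 is d_o2 = 44 - (-11.111) = 55.111 cm.
Applying the thin-lens equation again with f_2 = 24.5 cm and d_o2 = 55.111 cm gives d_i2 = 44.109 cm.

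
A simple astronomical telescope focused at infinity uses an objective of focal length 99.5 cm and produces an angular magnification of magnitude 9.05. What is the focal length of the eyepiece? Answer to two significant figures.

11 cm

|M| = f_obj/f_eye, so f_eye = f_obj/|M| = 99.5/9.05 = 10.994 cm.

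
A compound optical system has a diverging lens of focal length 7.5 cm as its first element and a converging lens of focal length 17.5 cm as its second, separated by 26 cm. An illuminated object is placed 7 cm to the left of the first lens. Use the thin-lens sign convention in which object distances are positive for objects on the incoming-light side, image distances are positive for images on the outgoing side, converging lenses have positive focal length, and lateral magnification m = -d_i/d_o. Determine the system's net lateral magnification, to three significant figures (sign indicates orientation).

First lens: d_i1 = 1/(1/(-7.5) - 1/7) = -3.621 cm.
m_1 = -(-3.621)/7 = 0.5172.
With d_i1 < 0 the first image is virtual and lies on the object side; the object distance for lens 2 is d_o2 = 26 - (-3.621) = 29.621 cm.
Second lens: d_i2 = 1/(1/17.5 - 1/(29.621)) = 42.767 cm.
m_2 = -(42.767)/(29.621) = -1.4438.
Total m = m_1 x m_2 = (0.5172)(-1.4438) = -0.7468.

-0.747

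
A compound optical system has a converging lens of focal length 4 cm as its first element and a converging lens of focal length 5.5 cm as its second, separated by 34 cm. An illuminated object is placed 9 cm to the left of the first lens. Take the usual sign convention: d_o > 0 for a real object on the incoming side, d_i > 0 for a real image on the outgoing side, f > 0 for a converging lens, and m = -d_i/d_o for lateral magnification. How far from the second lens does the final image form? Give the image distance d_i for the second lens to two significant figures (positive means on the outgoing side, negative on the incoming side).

6.9 cm

Lens 1: 1/d_i1 = 1/f_1 - 1/d_o1 = 1/4 - 1/9 = 0.13889 cm^-1, so d_i1 = 7.200 cm.
Object distance for lens 2: d_o2 = 34 - 7.200 = 26.800 cm.
Lens 2: 1/d_i2 = 1/f_2 - 1/d_o2 = 1/5.5 - 1/(26.800) = 0.14450 cm^-1, so d_i2 = 6.920 cm.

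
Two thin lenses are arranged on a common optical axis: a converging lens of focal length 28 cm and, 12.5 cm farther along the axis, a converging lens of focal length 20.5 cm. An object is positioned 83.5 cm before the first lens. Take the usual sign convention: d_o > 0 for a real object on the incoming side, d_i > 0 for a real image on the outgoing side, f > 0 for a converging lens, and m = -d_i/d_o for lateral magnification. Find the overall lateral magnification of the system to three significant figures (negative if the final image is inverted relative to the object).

-0.206

First lens: d_i1 = 1/(1/28 - 1/83.5) = 42.126 cm.
m_1 = -(42.126)/83.5 = -0.5045.
This image would form 42.126 cm past lens 1, i.e. 29.626 cm beyond lens 2, so it is a virtual object for lens 2: d_o2 = 12.5 - 42.126 = -29.626 cm.
Second lens: d_i2 = 1/(1/20.5 - 1/(-29.626)) = 12.116 cm.
m_2 = -(12.116)/(-29.626) = 0.4090.
The system's lateral magnification is m_1 m_2 = (-0.5045)(0.4090) = -0.2063.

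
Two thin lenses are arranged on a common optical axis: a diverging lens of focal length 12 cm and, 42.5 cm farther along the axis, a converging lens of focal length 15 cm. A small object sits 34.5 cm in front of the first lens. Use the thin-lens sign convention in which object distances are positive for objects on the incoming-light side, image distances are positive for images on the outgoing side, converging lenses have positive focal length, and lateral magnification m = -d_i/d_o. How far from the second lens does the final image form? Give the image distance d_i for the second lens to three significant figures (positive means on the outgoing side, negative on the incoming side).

21.2 cm

First lens: d_i1 = 1/(1/(-12) - 1/34.5) = -8.903 cm.
The intermediate image is virtual, 8.903 cm to the left of lens 1, so d_o2 = L - d_i1 = 42.5 - (-8.903) = 51.403 cm.
Second lens: d_i2 = 1/(1/15 - 1/(51.403)) = 21.181 cm.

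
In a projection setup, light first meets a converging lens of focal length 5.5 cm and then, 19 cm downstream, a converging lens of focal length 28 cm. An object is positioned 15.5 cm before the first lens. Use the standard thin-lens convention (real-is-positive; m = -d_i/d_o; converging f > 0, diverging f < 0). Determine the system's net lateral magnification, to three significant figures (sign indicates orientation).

-0.879

First lens: d_i1 = 1/(1/5.5 - 1/15.5) = 8.525 cm.
m_1 = -(8.525)/15.5 = -0.5500.
Object distance for lens 2: d_o2 = 19 - 8.525 = 10.475 cm.
Second lens: d_i2 = 1/(1/28 - 1/(10.475)) = -16.736 cm.
m_2 = -(-16.736)/(10.475) = 1.5977.
Total m = m_1 x m_2 = (-0.5500)(1.5977) = -0.8787.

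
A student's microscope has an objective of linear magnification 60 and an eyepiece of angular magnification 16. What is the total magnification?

960

The overall magnification of a compound microscope is the product of the objective and eyepiece magnifications:
M = M_obj x M_eye = 60 x 16 = 960.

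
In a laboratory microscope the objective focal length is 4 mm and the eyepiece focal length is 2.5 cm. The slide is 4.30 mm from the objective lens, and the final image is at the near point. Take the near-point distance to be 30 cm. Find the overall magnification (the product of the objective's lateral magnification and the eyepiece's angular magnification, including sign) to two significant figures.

Convert to cm: f_obj = 4 mm = 0.4 cm; d_o = 4.30 mm = 0.43 cm.
Objective: 1/d_i = 1/f_obj - 1/d_o = 1/0.4 - 1/0.43 = 0.17442 cm^-1, so d_i = 5.733 cm.
m_obj = -d_i/d_o = -5.733/0.43 = -13.333.
Eyepiece angular magnification (image at near point): M_eye = 1 + D/f_e = 1 + 30/2.5 = 13.000.
Overall M = m_obj x M_eye = (-13.333)(13.000) = -173.33.

-170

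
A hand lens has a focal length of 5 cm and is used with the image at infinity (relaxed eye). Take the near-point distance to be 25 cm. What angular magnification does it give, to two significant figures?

5.0

M = D/f = 25/5 = 5.000.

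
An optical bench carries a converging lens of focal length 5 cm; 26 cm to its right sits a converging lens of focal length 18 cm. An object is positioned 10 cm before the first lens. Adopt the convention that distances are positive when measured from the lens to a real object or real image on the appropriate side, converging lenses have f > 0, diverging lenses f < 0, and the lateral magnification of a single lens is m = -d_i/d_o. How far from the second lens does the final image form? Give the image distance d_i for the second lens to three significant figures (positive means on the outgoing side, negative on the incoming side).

-144 cm

Lens 1: 1/d_i1 = 1/f_1 - 1/d_o1 = 1/5 - 1/10 = 0.10000 cm^-1, so d_i1 = 10.000 cm.
The intermediate image is 10.000 cm to the right of lens 1, so d_o2 = L - d_i1 = 26 - 10.000 = 16.000 cm.
Lens 2: 1/d_i2 = 1/f_2 - 1/d_o2 = 1/18 - 1/(16.000) = -0.00694 cm^-1, so d_i2 = -144.000 cm.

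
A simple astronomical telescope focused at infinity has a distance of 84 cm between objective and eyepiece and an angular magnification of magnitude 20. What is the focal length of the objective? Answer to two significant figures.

In normal adjustment the tube length equals f_obj + f_eye and |M| = f_obj/f_eye.
So f_obj = 20 f_eye and 20 f_eye + f_eye = 84 cm, giving f_eye = 84/21 = 4.000 cm and f_obj = 80.000 cm.

80 cm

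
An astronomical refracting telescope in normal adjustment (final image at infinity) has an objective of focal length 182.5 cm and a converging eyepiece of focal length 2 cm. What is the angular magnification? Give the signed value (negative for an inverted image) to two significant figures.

M = -f_obj/f_eye = -182.5/(2) = -91.250.

-91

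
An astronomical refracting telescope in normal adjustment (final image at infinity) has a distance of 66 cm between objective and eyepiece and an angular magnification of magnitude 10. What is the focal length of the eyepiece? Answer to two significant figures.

6.0 cm

In normal adjustment the tube length equals f_obj + f_eye and |M| = f_obj/f_eye.
So f_obj = 10 f_eye and 10 f_eye + f_eye = 66 cm, giving f_eye = 66/11 = 6.000 cm and f_obj = 60.000 cm.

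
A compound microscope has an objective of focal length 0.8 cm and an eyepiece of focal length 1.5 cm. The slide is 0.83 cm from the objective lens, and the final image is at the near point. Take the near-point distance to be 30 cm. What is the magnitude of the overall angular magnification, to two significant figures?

560

Objective: 1/d_i = 1/f_obj - 1/d_o = 1/0.8 - 1/0.83 = 0.04518 cm^-1, so d_i = 22.133 cm.
m_obj = -d_i/d_o = -22.133/0.83 = -26.667.
Eyepiece angular magnification (image at near point): M_eye = 1 + D/f_e = 1 + 30/1.5 = 21.000.
Overall M = m_obj x M_eye = (-26.667)(21.000) = -560.00.
|M| = 560.00.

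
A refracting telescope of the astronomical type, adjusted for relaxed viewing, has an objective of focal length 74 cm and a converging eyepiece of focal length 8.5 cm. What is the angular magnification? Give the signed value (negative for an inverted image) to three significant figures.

M = -f_obj/f_eye = -74/(8.5) = -8.706.

-8.71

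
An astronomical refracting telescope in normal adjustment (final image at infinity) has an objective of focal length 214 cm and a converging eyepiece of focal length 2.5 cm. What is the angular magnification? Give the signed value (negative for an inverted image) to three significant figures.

M = -f_obj/f_eye = -214/(2.5) = -85.600.

-85.6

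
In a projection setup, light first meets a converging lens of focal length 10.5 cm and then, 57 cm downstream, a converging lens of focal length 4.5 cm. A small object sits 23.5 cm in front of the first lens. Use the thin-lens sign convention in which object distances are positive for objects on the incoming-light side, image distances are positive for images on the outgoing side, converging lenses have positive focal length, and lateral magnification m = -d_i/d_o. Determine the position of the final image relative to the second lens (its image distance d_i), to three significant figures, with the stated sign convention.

Lens 1: 1/d_i1 = 1/f_1 - 1/d_o1 = 1/10.5 - 1/23.5 = 0.05268 cm^-1, so d_i1 = 18.981 cm.
The intermediate image is 18.981 cm to the right of lens 1, so d_o2 = L - d_i1 = 57 - 18.981 = 38.019 cm.
Lens 2: 1/d_i2 = 1/f_2 - 1/d_o2 = 1/4.5 - 1/(38.019) = 0.19592 cm^-1, so d_i2 = 5.104 cm.

5.10 cm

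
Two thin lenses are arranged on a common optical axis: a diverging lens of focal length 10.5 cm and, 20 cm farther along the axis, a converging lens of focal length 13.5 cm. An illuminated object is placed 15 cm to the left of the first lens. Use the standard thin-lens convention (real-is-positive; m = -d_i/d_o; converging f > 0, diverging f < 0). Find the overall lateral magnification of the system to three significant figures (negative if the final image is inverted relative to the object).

-0.439

Lens 1: 1/d_i1 = 1/f_1 - 1/d_o1 = 1/(-10.5) - 1/15 = -0.16190 cm^-1, so d_i1 = -6.176 cm.
m_1 = -(-6.176)/15 = 0.4118.
With d_i1 < 0 the first image is virtual and lies on the object side; the object distance for lens 2 is d_o2 = 20 - (-6.176) = 26.176 cm.
Lens 2: 1/d_i2 = 1/f_2 - 1/d_o2 = 1/13.5 - 1/(26.176) = 0.03587 cm^-1, so d_i2 = 27.877 cm.
m_2 = -(27.877)/(26.176) = -1.0650.
Overall magnification: m = m_1 m_2 = -0.4385.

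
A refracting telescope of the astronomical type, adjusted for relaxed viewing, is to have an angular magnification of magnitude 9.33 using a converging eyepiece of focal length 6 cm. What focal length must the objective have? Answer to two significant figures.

|M| = f_obj/|f_eye|, so f_obj = |M| x |f_eye| = 9.33 x 6 = 55.980 cm.

56 cm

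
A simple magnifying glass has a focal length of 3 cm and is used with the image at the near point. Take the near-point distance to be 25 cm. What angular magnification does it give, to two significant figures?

9.3

M = 1 + D/f = 1 + 25/3 = 9.333.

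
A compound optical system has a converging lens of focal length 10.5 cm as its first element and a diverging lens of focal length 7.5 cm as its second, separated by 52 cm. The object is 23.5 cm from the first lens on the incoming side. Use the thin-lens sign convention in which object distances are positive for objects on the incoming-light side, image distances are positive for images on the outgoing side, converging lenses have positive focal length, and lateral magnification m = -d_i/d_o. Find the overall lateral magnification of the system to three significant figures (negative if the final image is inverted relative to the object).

-0.150

Applying the thin-lens equation to the first lens, 1/10.5 = 1/23.5 + 1/d_i1, which gives d_i1 = 18.981 cm.
Its lateral magnification is m_1 = -d_i1/d_o1 = -(18.981)/23.5 = -0.8077.
Object distance for lens 2: d_o2 = 52 - 18.981 = 33.019 cm.
Applying the thin-lens equation again with f_2 = -7.5 cm and d_o2 = 33.019 cm gives d_i2 = -6.112 cm.
m_2 = -(-6.112)/(33.019) = 0.1851.
Overall magnification: m = m_1 m_2 = -0.1495.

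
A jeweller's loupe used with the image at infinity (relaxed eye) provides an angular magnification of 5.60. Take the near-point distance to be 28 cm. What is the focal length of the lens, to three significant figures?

For the image at infinity, M = D/f.
f = D/M = 28/5.6 = 5.000 cm.

5.00 cm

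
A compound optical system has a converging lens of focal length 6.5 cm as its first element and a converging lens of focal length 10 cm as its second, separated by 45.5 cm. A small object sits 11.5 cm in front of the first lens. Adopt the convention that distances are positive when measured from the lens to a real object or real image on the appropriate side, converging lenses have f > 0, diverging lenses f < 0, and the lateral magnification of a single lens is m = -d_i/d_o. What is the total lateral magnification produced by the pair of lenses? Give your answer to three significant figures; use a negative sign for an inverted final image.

0.633

Lens 1: 1/d_i1 = 1/f_1 - 1/d_o1 = 1/6.5 - 1/11.5 = 0.06689 cm^-1, so d_i1 = 14.950 cm.
m_1 = -(14.950)/11.5 = -1.3000.
The intermediate image is 14.950 cm to the right of lens 1, so d_o2 = L - d_i1 = 45.5 - 14.950 = 30.550 cm.
Lens 2: 1/d_i2 = 1/f_2 - 1/d_o2 = 1/10 - 1/(30.550) = 0.06727 cm^-1, so d_i2 = 14.866 cm.
m_2 = -(14.866)/(30.550) = -0.4866.
Total m = m_1 x m_2 = (-1.3000)(-0.4866) = 0.6326.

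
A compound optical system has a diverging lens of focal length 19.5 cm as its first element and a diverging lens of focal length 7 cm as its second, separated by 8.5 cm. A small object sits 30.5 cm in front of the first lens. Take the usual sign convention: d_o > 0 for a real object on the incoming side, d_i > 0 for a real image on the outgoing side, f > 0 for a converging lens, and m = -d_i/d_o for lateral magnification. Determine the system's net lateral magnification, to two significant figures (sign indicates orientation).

Lens 1: 1/d_i1 = 1/f_1 - 1/d_o1 = 1/(-19.5) - 1/30.5 = -0.08407 cm^-1, so d_i1 = -11.895 cm.
m_1 = -(-11.895)/30.5 = 0.3900.
The intermediate image is virtual, 11.895 cm to the left of lens 1, so d_o2 = L - d_i1 = 8.5 - (-11.895) = 20.395 cm.
Lens 2: 1/d_i2 = 1/f_2 - 1/d_o2 = 1/(-7) - 1/(20.395) = -0.19189 cm^-1, so d_i2 = -5.211 cm.
m_2 = -(-5.211)/(20.395) = 0.2555.
Overall magnification: m = m_1 m_2 = 0.0997.

0.10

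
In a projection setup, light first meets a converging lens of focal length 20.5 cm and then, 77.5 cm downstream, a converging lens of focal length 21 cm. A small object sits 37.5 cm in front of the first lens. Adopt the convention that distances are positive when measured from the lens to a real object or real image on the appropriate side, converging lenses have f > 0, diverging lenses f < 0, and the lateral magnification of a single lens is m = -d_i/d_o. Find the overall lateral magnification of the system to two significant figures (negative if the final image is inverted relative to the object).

2.2

Applying the thin-lens equation to the first lens, 1/20.5 = 1/37.5 + 1/d_i1, which gives d_i1 = 45.221 cm.
Its lateral magnification is m_1 = -d_i1/d_o1 = -(45.221)/37.5 = -1.2059.
That image sits 32.279 cm in front of the second lens, so d_o2 = 32.279 cm.
Applying the thin-lens equation again with f_2 = 21 cm and d_o2 = 32.279 cm gives d_i2 = 60.098 cm.
m_2 = -(60.098)/(32.279) = -1.8618.
The system's lateral magnification is m_1 m_2 = (-1.2059)(-1.8618) = 2.2451.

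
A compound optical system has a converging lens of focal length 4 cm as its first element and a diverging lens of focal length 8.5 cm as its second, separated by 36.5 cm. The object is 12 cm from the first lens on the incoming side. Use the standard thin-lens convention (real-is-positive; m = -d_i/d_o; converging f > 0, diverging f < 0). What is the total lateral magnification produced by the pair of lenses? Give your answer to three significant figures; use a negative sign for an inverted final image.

Applying the thin-lens equation to the first lens, 1/4 = 1/12 + 1/d_i1, which gives d_i1 = 6.000 cm.
Its lateral magnification is m_1 = -d_i1/d_o1 = -(6.000)/12 = -0.5000.
Object distance for lens 2: d_o2 = 36.5 - 6.000 = 30.500 cm.
Applying the thin-lens equation again with f_2 = -8.5 cm and d_o2 = 30.500 cm gives d_i2 = -6.647 cm.
m_2 = -(-6.647)/(30.500) = 0.2179.
The system's lateral magnification is m_1 m_2 = (-0.5000)(0.2179) = -0.1090.

-0.109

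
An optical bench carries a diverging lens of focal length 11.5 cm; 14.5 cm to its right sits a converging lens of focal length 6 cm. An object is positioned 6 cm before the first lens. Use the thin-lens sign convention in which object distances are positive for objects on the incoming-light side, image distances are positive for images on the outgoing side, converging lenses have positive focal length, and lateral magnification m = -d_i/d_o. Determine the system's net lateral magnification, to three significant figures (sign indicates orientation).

Lens 1: 1/d_i1 = 1/f_1 - 1/d_o1 = 1/(-11.5) - 1/6 = -0.25362 cm^-1, so d_i1 = -3.943 cm.
m_1 = -(-3.943)/6 = 0.6571.
With d_i1 < 0 the first image is virtual and lies on the object side; the object distance for lens 2 is d_o2 = 14.5 - (-3.943) = 18.443 cm.
Lens 2: 1/d_i2 = 1/f_2 - 1/d_o2 = 1/6 - 1/(18.443) = 0.11245 cm^-1, so d_i2 = 8.893 cm.
m_2 = -(8.893)/(18.443) = -0.4822.
Overall magnification: m = m_1 m_2 = -0.3169.

-0.317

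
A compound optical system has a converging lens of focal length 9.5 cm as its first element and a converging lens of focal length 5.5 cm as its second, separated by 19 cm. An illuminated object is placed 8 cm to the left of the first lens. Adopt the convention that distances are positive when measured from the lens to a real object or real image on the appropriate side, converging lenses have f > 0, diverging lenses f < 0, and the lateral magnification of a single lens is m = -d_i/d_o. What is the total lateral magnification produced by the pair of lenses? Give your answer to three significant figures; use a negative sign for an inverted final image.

-0.543

Lens 1: 1/d_i1 = 1/f_1 - 1/d_o1 = 1/9.5 - 1/8 = -0.01974 cm^-1, so d_i1 = -50.667 cm.
m_1 = -(-50.667)/8 = 6.3333.
The intermediate image is virtual, 50.667 cm to the left of lens 1, so d_o2 = L - d_i1 = 19 - (-50.667) = 69.667 cm.
Lens 2: 1/d_i2 = 1/f_2 - 1/d_o2 = 1/5.5 - 1/(69.667) = 0.16746 cm^-1, so d_i2 = 5.971 cm.
m_2 = -(5.971)/(69.667) = -0.0857.
Overall magnification: m = m_1 m_2 = -0.5429.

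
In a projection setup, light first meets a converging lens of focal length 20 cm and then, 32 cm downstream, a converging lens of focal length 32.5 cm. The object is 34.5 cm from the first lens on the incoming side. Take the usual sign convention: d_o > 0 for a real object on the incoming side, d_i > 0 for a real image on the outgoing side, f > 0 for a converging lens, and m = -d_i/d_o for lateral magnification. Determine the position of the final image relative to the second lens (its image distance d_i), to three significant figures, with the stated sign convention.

Applying the thin-lens equation to the first lens, 1/20 = 1/34.5 + 1/d_i1, which gives d_i1 = 47.586 cm.
This image would form 47.586 cm past lens 1, i.e. 15.586 cm beyond lens 2, so it is a virtual object for lens 2: d_o2 = 32 - 47.586 = -15.586 cm.
Applying the thin-lens equation again with f_2 = 32.5 cm and d_o2 = -15.586 cm gives d_i2 = 10.534 cm.

10.5 cm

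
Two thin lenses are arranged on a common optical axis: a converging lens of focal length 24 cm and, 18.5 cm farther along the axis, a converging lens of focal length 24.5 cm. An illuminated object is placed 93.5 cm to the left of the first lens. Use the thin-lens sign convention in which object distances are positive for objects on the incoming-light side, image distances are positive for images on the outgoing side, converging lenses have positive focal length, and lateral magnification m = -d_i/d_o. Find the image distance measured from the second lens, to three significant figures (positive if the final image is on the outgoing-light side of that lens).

8.82 cm

Lens 1: 1/d_i1 = 1/f_1 - 1/d_o1 = 1/24 - 1/93.5 = 0.03097 cm^-1, so d_i1 = 32.288 cm.
Since 32.288 cm > 18.5 cm, the first image lies past the second lens and serves as a virtual object: d_o2 = L - d_i1 = -13.788 cm.
Lens 2: 1/d_i2 = 1/f_2 - 1/d_o2 = 1/24.5 - 1/(-13.788) = 0.11334 cm^-1, so d_i2 = 8.823 cm.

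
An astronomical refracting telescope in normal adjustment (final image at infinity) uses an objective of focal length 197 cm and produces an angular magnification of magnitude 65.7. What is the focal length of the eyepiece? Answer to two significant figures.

3.0 cm

|M| = f_obj/f_eye, so f_eye = f_obj/|M| = 197/65.7 = 2.998 cm.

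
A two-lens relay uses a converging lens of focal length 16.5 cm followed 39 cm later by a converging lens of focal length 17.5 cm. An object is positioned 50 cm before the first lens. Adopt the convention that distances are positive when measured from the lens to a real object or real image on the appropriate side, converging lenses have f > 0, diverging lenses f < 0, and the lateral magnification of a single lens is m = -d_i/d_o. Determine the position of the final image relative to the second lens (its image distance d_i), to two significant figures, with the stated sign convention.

Applying the thin-lens equation to the first lens, 1/16.5 = 1/50 + 1/d_i1, which gives d_i1 = 24.627 cm.
That image sits 14.373 cm in front of the second lens, so d_o2 = 14.373 cm.
Applying the thin-lens equation again with f_2 = 17.5 cm and d_o2 = 14.373 cm gives d_i2 = -80.442 cm.

-80 cm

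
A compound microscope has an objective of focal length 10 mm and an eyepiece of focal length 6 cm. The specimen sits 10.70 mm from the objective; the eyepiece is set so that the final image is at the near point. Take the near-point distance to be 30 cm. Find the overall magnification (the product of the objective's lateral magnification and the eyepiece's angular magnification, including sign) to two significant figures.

Convert to cm: f_obj = 10 mm = 1 cm; d_o = 10.70 mm = 1.07 cm.
Objective: 1/d_i = 1/f_obj - 1/d_o = 1/1 - 1/1.07 = 0.06542 cm^-1, so d_i = 15.286 cm.
m_obj = -d_i/d_o = -15.286/1.07 = -14.286.
Eyepiece angular magnification (image at near point): M_eye = 1 + D/f_e = 1 + 30/6 = 6.000.
Overall M = m_obj x M_eye = (-14.286)(6.000) = -85.71.

-86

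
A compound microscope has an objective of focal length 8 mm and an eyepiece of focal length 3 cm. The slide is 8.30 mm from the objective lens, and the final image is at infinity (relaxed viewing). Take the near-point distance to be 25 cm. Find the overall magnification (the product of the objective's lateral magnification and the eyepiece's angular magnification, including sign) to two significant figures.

-220

Convert to cm: f_obj = 8 mm = 0.8 cm; d_o = 8.30 mm = 0.83 cm.
Objective: 1/d_i = 1/f_obj - 1/d_o = 1/0.8 - 1/0.83 = 0.04518 cm^-1, so d_i = 22.133 cm.
m_obj = -d_i/d_o = -22.133/0.83 = -26.667.
Eyepiece angular magnification (image at infinity): M_eye = D/f_e = 25/3 = 8.333.
Overall M = m_obj x M_eye = (-26.667)(8.333) = -222.22.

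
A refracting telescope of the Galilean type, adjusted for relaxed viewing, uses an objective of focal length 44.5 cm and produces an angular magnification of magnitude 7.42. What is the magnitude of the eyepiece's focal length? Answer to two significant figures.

6.0 cm

|M| = f_obj/|f_eye|, so |f_eye| = f_obj/|M| = 44.5/7.42 = 5.997 cm.
(The eyepiece is diverging, so its signed focal length is -5.997 cm.)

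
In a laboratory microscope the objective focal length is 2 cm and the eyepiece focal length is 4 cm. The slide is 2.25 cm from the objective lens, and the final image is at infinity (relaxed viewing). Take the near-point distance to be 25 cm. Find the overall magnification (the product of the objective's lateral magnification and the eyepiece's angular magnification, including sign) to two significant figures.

-50

Objective: 1/d_i = 1/f_obj - 1/d_o = 1/2 - 1/2.25 = 0.05556 cm^-1, so d_i = 18.000 cm.
m_obj = -d_i/d_o = -18.000/2.25 = -8.000.
Eyepiece angular magnification (image at infinity): M_eye = D/f_e = 25/4 = 6.250.
Overall M = m_obj x M_eye = (-8.000)(6.250) = -50.00.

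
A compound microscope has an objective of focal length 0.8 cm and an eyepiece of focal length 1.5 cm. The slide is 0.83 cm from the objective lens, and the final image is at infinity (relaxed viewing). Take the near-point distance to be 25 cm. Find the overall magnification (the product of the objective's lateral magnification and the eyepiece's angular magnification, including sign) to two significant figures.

-440

Objective: 1/d_i = 1/f_obj - 1/d_o = 1/0.8 - 1/0.83 = 0.04518 cm^-1, so d_i = 22.133 cm.
m_obj = -d_i/d_o = -22.133/0.83 = -26.667.
Eyepiece angular magnification (image at infinity): M_eye = D/f_e = 25/1.5 = 16.667.
Overall M = m_obj x M_eye = (-26.667)(16.667) = -444.44.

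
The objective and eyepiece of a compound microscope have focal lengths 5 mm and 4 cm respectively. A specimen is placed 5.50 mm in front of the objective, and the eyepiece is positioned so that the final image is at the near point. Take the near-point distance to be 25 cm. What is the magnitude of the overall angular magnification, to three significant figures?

Convert to cm: f_obj = 5 mm = 0.5 cm; d_o = 5.50 mm = 0.55 cm.
Objective: 1/d_i = 1/f_obj - 1/d_o = 1/0.5 - 1/0.55 = 0.18182 cm^-1, so d_i = 5.500 cm.
m_obj = -d_i/d_o = -5.500/0.55 = -10.000.
Eyepiece angular magnification (image at near point): M_eye = 1 + D/f_e = 1 + 25/4 = 7.250.
Overall M = m_obj x M_eye = (-10.000)(7.250) = -72.50.
|M| = 72.50.

72.5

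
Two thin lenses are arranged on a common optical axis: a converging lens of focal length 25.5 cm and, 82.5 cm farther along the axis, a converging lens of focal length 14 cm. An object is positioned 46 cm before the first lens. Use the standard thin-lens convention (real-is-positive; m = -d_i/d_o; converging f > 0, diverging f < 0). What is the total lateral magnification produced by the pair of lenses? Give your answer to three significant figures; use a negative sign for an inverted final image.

Applying the thin-lens equation to the first lens, 1/25.5 = 1/46 + 1/d_i1, which gives d_i1 = 57.220 cm.
Its lateral magnification is m_1 = -d_i1/d_o1 = -(57.220)/46 = -1.2439.
The intermediate image is 57.220 cm to the right of lens 1, so d_o2 = L - d_i1 = 82.5 - 57.220 = 25.280 cm.
Applying the thin-lens equation again with f_2 = 14 cm and d_o2 = 25.280 cm gives d_i2 = 31.375 cm.
m_2 = -(31.375)/(25.280) = -1.2411.
Overall magnification: m = m_1 m_2 = 1.5438.

1.54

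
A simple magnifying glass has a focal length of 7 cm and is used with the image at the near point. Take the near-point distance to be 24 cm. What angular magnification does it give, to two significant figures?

M = 1 + D/f = 1 + 24/7 = 4.429.

4.4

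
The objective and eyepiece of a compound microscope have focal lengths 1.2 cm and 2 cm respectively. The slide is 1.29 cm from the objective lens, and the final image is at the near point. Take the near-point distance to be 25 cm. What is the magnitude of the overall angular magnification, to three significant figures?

Objective: 1/d_i = 1/f_obj - 1/d_o = 1/1.2 - 1/1.29 = 0.05814 cm^-1, so d_i = 17.200 cm.
m_obj = -d_i/d_o = -17.200/1.29 = -13.333.
Eyepiece angular magnification (image at near point): M_eye = 1 + D/f_e = 1 + 25/2 = 13.500.
Overall M = m_obj x M_eye = (-13.333)(13.500) = -180.00.
|M| = 180.00.

180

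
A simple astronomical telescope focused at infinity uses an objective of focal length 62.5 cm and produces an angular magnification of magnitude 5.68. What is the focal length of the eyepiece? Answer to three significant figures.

|M| = f_obj/f_eye, so f_eye = f_obj/|M| = 62.5/5.68 = 11.004 cm.

11.0 cm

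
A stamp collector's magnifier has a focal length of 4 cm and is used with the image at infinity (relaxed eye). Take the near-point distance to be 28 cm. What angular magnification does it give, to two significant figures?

M = D/f = 28/4 = 7.000.

7.0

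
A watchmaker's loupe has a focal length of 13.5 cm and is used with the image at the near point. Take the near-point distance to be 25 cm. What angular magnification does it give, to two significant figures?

M = 1 + D/f = 1 + 25/13.5 = 2.852.

2.9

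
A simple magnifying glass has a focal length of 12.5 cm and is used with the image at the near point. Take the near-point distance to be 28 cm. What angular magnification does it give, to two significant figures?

3.2

M = 1 + D/f = 1 + 28/12.5 = 3.240.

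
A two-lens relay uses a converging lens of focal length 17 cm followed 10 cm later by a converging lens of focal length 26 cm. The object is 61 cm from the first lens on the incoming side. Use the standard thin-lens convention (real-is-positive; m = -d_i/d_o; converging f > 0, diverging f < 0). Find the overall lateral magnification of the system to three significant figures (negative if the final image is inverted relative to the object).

First lens: d_i1 = 1/(1/17 - 1/61) = 23.568 cm.
m_1 = -(23.568)/61 = -0.3864.
This image would form 23.568 cm past lens 1, i.e. 13.568 cm beyond lens 2, so it is a virtual object for lens 2: d_o2 = 10 - 23.568 = -13.568 cm.
Second lens: d_i2 = 1/(1/26 - 1/(-13.568)) = 8.916 cm.
m_2 = -(8.916)/(-13.568) = 0.6571.
The system's lateral magnification is m_1 m_2 = (-0.3864)(0.6571) = -0.2539.

-0.254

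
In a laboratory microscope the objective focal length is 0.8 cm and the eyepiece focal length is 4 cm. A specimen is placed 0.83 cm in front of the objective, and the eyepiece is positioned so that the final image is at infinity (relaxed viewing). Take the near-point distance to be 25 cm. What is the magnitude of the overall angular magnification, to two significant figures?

170

Objective: 1/d_i = 1/f_obj - 1/d_o = 1/0.8 - 1/0.83 = 0.04518 cm^-1, so d_i = 22.133 cm.
m_obj = -d_i/d_o = -22.133/0.83 = -26.667.
Eyepiece angular magnification (image at infinity): M_eye = D/f_e = 25/4 = 6.250.
Overall M = m_obj x M_eye = (-26.667)(6.250) = -166.67.
|M| = 166.67.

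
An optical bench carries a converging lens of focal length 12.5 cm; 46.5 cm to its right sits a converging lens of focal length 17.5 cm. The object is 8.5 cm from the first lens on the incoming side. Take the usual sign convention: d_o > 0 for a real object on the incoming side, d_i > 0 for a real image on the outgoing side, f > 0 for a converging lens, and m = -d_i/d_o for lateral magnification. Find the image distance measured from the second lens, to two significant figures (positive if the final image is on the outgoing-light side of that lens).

23 cm

Applying the thin-lens equation to the first lens, 1/12.5 = 1/8.5 + 1/d_i1, which gives d_i1 = -26.563 cm.
With d_i1 < 0 the first image is virtual and lies on the object side; the object distance for lens 2 is d_o2 = 46.5 - (-26.563) = 73.062 cm.
Applying the thin-lens equation again with f_2 = 17.5 cm and d_o2 = 73.062 cm gives d_i2 = 23.012 cm.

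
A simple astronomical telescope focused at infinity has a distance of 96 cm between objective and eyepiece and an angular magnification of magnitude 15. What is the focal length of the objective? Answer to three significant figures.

90.0 cm

In normal adjustment the tube length equals f_obj + f_eye and |M| = f_obj/f_eye.
So f_obj = 15 f_eye and 15 f_eye + f_eye = 96 cm, giving f_eye = 96/16 = 6.000 cm and f_obj = 90.000 cm.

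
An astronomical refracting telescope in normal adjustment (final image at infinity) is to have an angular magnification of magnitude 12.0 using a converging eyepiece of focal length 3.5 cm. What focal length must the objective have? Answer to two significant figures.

|M| = f_obj/|f_eye|, so f_obj = |M| x |f_eye| = 12.0 x 3.5 = 42.000 cm.

42 cm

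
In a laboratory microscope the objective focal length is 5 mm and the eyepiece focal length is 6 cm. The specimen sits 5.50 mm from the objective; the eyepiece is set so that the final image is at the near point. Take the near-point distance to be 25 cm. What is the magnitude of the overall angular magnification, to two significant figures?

52

Convert to cm: f_obj = 5 mm = 0.5 cm; d_o = 5.50 mm = 0.55 cm.
Objective: 1/d_i = 1/f_obj - 1/d_o = 1/0.5 - 1/0.55 = 0.18182 cm^-1, so d_i = 5.500 cm.
m_obj = -d_i/d_o = -5.500/0.55 = -10.000.
Eyepiece angular magnification (image at near point): M_eye = 1 + D/f_e = 1 + 25/6 = 5.167.
Overall M = m_obj x M_eye = (-10.000)(5.167) = -51.67.
|M| = 51.67.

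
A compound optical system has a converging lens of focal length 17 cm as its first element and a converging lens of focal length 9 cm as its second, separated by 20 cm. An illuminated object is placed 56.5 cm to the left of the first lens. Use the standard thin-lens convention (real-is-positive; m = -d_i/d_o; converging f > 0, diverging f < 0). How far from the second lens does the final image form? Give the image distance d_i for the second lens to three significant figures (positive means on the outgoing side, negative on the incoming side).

First lens: d_i1 = 1/(1/17 - 1/56.5) = 24.316 cm.
Since 24.316 cm > 20 cm, the first image lies past the second lens and serves as a virtual object: d_o2 = L - d_i1 = -4.316 cm.
Second lens: d_i2 = 1/(1/9 - 1/(-4.316)) = 2.917 cm.

2.92 cm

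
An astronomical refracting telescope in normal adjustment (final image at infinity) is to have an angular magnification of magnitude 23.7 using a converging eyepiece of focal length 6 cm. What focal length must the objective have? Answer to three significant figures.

|M| = f_obj/|f_eye|, so f_obj = |M| x |f_eye| = 23.7 x 6 = 142.200 cm.

142 cm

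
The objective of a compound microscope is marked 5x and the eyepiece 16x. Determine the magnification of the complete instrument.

80

The overall magnification of a compound microscope is the product of the objective and eyepiece magnifications:
M = M_obj x M_eye = 5 x 16 = 80.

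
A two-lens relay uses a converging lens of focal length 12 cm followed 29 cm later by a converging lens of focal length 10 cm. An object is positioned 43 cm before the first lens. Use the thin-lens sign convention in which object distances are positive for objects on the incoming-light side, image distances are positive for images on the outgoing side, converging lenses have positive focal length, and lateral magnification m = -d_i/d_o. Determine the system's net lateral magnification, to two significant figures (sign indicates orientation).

Applying the thin-lens equation to the first lens, 1/12 = 1/43 + 1/d_i1, which gives d_i1 = 16.645 cm.
Its lateral magnification is m_1 = -d_i1/d_o1 = -(16.645)/43 = -0.3871.
Object distance for lens 2: d_o2 = 29 - 16.645 = 12.355 cm.
Applying the thin-lens equation again with f_2 = 10 cm and d_o2 = 12.355 cm gives d_i2 = 52.466 cm.
m_2 = -(52.466)/(12.355) = -4.2466.
Overall magnification: m = m_1 m_2 = 1.6438.

1.6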